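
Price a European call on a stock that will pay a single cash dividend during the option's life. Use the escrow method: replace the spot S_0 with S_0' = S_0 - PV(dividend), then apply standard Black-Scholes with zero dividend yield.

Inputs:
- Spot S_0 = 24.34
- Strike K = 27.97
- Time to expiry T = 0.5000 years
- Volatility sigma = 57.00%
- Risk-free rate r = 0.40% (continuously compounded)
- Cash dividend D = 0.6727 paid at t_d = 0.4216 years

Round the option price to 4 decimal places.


Answer: Price = 2.3312

Derivation:
PV(D) = D * exp(-r * t_d) = 0.6727 * 0.99831502 = 0.67156651
S_0' = S_0 - PV(D) = 24.3400 - 0.67156651 = 23.66843349
d1 = (ln(S_0'/K) + (r + sigma^2/2)*T) / (sigma*sqrt(T)) = -0.20782803
d2 = d1 - sigma*sqrt(T) = -0.61087890
exp(-rT) = 0.99800200
N(d1) = 0.41768162; N(d2) = 0.27063988
C = S_0' * N(d1) - K * exp(-rT) * N(d2) = 23.66843349 * 0.41768162 - 27.9700 * 0.99800200 * 0.27063988 = 2.3312


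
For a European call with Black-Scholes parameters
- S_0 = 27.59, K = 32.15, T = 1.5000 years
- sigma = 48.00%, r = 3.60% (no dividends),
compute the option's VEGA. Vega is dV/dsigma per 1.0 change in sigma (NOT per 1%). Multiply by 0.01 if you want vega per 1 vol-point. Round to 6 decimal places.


Answer: Vega = 13.374621

Derivation:
d1 = 0.1256059855; d2 = -0.4622715528
phi(d1) = 0.3958076314; exp(-qT) = 1.0000000000; exp(-rT) = 0.9474321065
Vega = S * exp(-qT) * phi(d1) * sqrt(T) = 27.5900 * 1.0000000000 * 0.3958076314 * 1.2247448714 = 13.374621


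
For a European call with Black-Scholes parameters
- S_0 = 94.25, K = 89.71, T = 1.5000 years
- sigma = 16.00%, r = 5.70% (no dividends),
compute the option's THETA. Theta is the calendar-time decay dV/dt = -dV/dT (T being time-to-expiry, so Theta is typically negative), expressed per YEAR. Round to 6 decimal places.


d1 = 0.7862279339; d2 = 0.5902687544
phi(d1) = 0.2928731452; exp(-qT) = 1.0000000000; exp(-rT) = 0.9180531431
Theta = -S*exp(-qT)*phi(d1)*sigma/(2*sqrt(T)) - r*K*exp(-rT)*N(d2) + q*S*exp(-qT)*N(d1)
N(d1) = 0.7841330181; N(d2) = 0.7224947581; sqrt(T) = 1.2247448714
Term 1 = -94.2500 * 1.0000000000 * 0.2928731452 * 0.1600 / (2 * 1.2247448714) = -1.8030396096
Term 2 = -0.0570 * 89.7100 * 0.9180531431 * 0.7224947581 = -3.3917062733
Term 3 = 0 (no dividend yield, q = 0)
Theta = -1.8030396096 + (-3.3917062733) + (0.0000000000) = -5.194746

Answer: Theta = -5.194746


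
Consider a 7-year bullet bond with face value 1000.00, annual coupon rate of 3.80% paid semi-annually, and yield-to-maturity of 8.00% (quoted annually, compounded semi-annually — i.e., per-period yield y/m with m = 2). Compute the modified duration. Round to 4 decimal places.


Answer: Modified duration = 5.8462

Derivation:
Coupon per period c = face * coupon_rate / m = 19.000000
Periods per year m = 2; per-period yield y/m = 0.040000
Number of cashflows N = 14
Cashflows (t years, CF_t, discount factor 1/(1+y/m)^(m*t), PV):
  t = 0.5000: CF_t = 19.000000, DF = 0.961538, PV = 18.269231
  t = 1.0000: CF_t = 19.000000, DF = 0.924556, PV = 17.566568
  t = 1.5000: CF_t = 19.000000, DF = 0.888996, PV = 16.890931
  t = 2.0000: CF_t = 19.000000, DF = 0.854804, PV = 16.241280
  t = 2.5000: CF_t = 19.000000, DF = 0.821927, PV = 15.616615
  t = 3.0000: CF_t = 19.000000, DF = 0.790315, PV = 15.015976
  t = 3.5000: CF_t = 19.000000, DF = 0.759918, PV = 14.438438
  t = 4.0000: CF_t = 19.000000, DF = 0.730690, PV = 13.883114
  t = 4.5000: CF_t = 19.000000, DF = 0.702587, PV = 13.349148
  t = 5.0000: CF_t = 19.000000, DF = 0.675564, PV = 12.835719
  t = 5.5000: CF_t = 19.000000, DF = 0.649581, PV = 12.342038
  t = 6.0000: CF_t = 19.000000, DF = 0.624597, PV = 11.867344
  t = 6.5000: CF_t = 19.000000, DF = 0.600574, PV = 11.410908
  t = 7.0000: CF_t = 1019.000000, DF = 0.577475, PV = 588.447109
Price P = sum_t PV_t = 778.174418
First compute Macaulay numerator sum_t t * PV_t:
  t * PV_t at t = 0.5000: 9.134615
  t * PV_t at t = 1.0000: 17.566568
  t * PV_t at t = 1.5000: 25.336396
  t * PV_t at t = 2.0000: 32.482559
  t * PV_t at t = 2.5000: 39.041538
  t * PV_t at t = 3.0000: 45.047928
  t * PV_t at t = 3.5000: 50.534535
  t * PV_t at t = 4.0000: 55.532456
  t * PV_t at t = 4.5000: 60.071166
  t * PV_t at t = 5.0000: 64.178596
  t * PV_t at t = 5.5000: 67.881207
  t * PV_t at t = 6.0000: 71.204064
  t * PV_t at t = 6.5000: 74.170900
  t * PV_t at t = 7.0000: 4119.129766
Macaulay duration D = 4731.312293 / 778.174418 = 6.080015
Modified duration = D / (1 + y/m) = 6.080015 / (1 + 0.040000) = 5.846168


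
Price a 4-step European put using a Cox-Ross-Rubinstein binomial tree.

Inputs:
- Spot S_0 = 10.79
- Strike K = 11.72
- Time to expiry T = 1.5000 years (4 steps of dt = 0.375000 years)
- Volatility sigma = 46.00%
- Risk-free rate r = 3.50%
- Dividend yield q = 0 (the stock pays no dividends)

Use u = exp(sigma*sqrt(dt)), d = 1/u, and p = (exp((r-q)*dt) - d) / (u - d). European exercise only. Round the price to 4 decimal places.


Answer: Price = V(0,0) = 2.5913

Derivation:
dt = T/N = 0.375000
u = exp(sigma*sqrt(dt)) = 1.325370; d = 1/u = 0.754507
p = (exp((r-q)*dt) - d) / (u - d) = 0.453182
Discount per step: exp(-r*dt) = 0.986961
Stock lattice S(k, i) with i counting down-moves:
  k=0: S(0,0) = 10.7900
  k=1: S(1,0) = 14.3007; S(1,1) = 8.1411
  k=2: S(2,0) = 18.9538; S(2,1) = 10.7900; S(2,2) = 6.1425
  k=3: S(3,0) = 25.1207; S(3,1) = 14.3007; S(3,2) = 8.1411; S(3,3) = 4.6346
  k=4: S(4,0) = 33.2943; S(4,1) = 18.9538; S(4,2) = 10.7900; S(4,3) = 6.1425; S(4,4) = 3.4968
Terminal payoffs V(N, i) = max(K - S_T, 0):
  V(4,0) = 0.000000; V(4,1) = 0.000000; V(4,2) = 0.930000; V(4,3) = 5.577467; V(4,4) = 8.223178
Backward induction: V(k, i) = exp(-r*dt) * [p * V(k+1, i) + (1-p) * V(k+1, i+1)].
  V(3,0) = exp(-r*dt) * [p*0.000000 + (1-p)*0.000000] = 0.000000
  V(3,1) = exp(-r*dt) * [p*0.000000 + (1-p)*0.930000] = 0.501910
  V(3,2) = exp(-r*dt) * [p*0.930000 + (1-p)*5.577467] = 3.426054
  V(3,3) = exp(-r*dt) * [p*5.577467 + (1-p)*8.223178] = 6.932599
  V(2,0) = exp(-r*dt) * [p*0.000000 + (1-p)*0.501910] = 0.270874
  V(2,1) = exp(-r*dt) * [p*0.501910 + (1-p)*3.426054] = 2.073490
  V(2,2) = exp(-r*dt) * [p*3.426054 + (1-p)*6.932599] = 5.273820
  V(1,0) = exp(-r*dt) * [p*0.270874 + (1-p)*2.073490] = 1.240192
  V(1,1) = exp(-r*dt) * [p*2.073490 + (1-p)*5.273820] = 3.773632
  V(0,0) = exp(-r*dt) * [p*1.240192 + (1-p)*3.773632] = 2.591287


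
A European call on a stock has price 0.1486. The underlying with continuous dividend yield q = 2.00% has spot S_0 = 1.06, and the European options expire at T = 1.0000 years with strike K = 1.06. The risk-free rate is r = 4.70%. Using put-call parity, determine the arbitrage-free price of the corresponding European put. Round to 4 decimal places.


Answer: Put price = 0.1209

Derivation:
Put-call parity: C - P = S_0 * exp(-qT) - K * exp(-rT).
S_0 * exp(-qT) = 1.0600 * 0.98019867 = 1.03901059
K * exp(-rT) = 1.0600 * 0.95408740 = 1.01133264
P = C - S*exp(-qT) + K*exp(-rT)
P = 0.1486 - 1.03901059 + 1.01133264 = 0.1209


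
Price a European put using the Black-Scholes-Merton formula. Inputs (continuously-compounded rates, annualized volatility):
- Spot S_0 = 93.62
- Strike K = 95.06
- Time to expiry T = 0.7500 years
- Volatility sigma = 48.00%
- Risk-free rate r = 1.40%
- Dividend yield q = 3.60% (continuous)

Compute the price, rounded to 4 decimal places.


Answer: Price = 16.7605

Derivation:
d1 = (ln(S/K) + (r - q + 0.5*sigma^2) * T) / (sigma * sqrt(T)) = 0.13143322
d2 = d1 - sigma * sqrt(T) = -0.28425897
exp(-rT) = 0.98955493; exp(-qT) = 0.97336124
P = K * exp(-rT) * N(-d2) - S_0 * exp(-qT) * N(-d1)
N(-d1) = 0.44771630; N(-d2) = 0.61189404
P = 95.0600 * 0.98955493 * 0.61189404 - 93.6200 * 0.97336124 * 0.44771630 = 16.7605


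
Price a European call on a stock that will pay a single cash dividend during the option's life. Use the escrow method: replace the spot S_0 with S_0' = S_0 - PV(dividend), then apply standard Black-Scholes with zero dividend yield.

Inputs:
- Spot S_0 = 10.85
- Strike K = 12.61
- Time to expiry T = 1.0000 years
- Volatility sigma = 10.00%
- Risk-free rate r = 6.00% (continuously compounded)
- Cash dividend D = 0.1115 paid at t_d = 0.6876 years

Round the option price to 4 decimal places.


PV(D) = D * exp(-r * t_d) = 0.1115 * 0.95958345 = 0.10699355
S_0' = S_0 - PV(D) = 10.8500 - 0.10699355 = 10.74300645
d1 = (ln(S_0'/K) + (r + sigma^2/2)*T) / (sigma*sqrt(T)) = -0.95235170
d2 = d1 - sigma*sqrt(T) = -1.05235170
exp(-rT) = 0.94176453
N(d1) = 0.17045932; N(d2) = 0.14631911
C = S_0' * N(d1) - K * exp(-rT) * N(d2) = 10.74300645 * 0.17045932 - 12.6100 * 0.94176453 * 0.14631911 = 0.0936

Answer: Price = 0.0936


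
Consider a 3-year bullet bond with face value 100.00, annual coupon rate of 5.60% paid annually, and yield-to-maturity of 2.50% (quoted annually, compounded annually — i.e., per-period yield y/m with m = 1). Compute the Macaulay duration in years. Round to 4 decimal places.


Answer: Macaulay duration = 2.8507 years

Derivation:
Coupon per period c = face * coupon_rate / m = 5.600000
Periods per year m = 1; per-period yield y/m = 0.025000
Number of cashflows N = 3
Cashflows (t years, CF_t, discount factor 1/(1+y/m)^(m*t), PV):
  t = 1.0000: CF_t = 5.600000, DF = 0.975610, PV = 5.463415
  t = 2.0000: CF_t = 5.600000, DF = 0.951814, PV = 5.330161
  t = 3.0000: CF_t = 105.600000, DF = 0.928599, PV = 98.060098
Price P = sum_t PV_t = 108.853673
Macaulay numerator sum_t t * PV_t:
  t * PV_t at t = 1.0000: 5.463415
  t * PV_t at t = 2.0000: 10.660321
  t * PV_t at t = 3.0000: 294.180293
Macaulay duration D = (sum_t t * PV_t) / P = 310.304029 / 108.853673 = 2.850653


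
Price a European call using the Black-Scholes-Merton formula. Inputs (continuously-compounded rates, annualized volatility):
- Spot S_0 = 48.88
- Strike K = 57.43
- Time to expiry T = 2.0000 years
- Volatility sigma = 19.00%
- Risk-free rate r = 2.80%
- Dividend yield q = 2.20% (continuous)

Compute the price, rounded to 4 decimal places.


Answer: Price = 2.4433

Derivation:
d1 = (ln(S/K) + (r - q + 0.5*sigma^2) * T) / (sigma * sqrt(T)) = -0.42090903
d2 = d1 - sigma * sqrt(T) = -0.68960961
exp(-rT) = 0.94553914; exp(-qT) = 0.95695396
C = S_0 * exp(-qT) * N(d1) - K * exp(-rT) * N(d2)
N(d1) = 0.33691075; N(d2) = 0.24521986
C = 48.8800 * 0.95695396 * 0.33691075 - 57.4300 * 0.94553914 * 0.24521986 = 2.4433


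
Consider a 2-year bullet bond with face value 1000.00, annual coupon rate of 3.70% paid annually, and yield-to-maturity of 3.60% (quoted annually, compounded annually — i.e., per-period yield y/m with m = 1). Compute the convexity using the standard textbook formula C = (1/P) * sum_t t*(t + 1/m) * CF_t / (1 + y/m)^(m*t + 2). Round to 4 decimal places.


Answer: Convexity = 5.4574

Derivation:
Coupon per period c = face * coupon_rate / m = 37.000000
Periods per year m = 1; per-period yield y/m = 0.036000
Number of cashflows N = 2
Cashflows (t years, CF_t, discount factor 1/(1+y/m)^(m*t), PV):
  t = 1.0000: CF_t = 37.000000, DF = 0.965251, PV = 35.714286
  t = 2.0000: CF_t = 1037.000000, DF = 0.931709, PV = 966.182675
Price P = sum_t PV_t = 1001.896960
Convexity numerator sum_t t*(t + 1/m) * CF_t / (1+y/m)^(m*t + 2):
  t = 1.0000: term = 66.550673
  t = 2.0000: term = 5401.209031
Convexity = (1/P) * sum = 5467.759704 / 1001.896960 = 5.457407


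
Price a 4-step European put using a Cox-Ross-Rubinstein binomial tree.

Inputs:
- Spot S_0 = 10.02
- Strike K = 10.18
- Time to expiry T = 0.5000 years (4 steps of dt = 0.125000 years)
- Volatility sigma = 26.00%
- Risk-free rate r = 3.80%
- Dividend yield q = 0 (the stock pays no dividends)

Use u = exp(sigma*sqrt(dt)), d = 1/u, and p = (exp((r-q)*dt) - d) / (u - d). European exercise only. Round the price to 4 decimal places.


dt = T/N = 0.125000
u = exp(sigma*sqrt(dt)) = 1.096281; d = 1/u = 0.912175
p = (exp((r-q)*dt) - d) / (u - d) = 0.502897
Discount per step: exp(-r*dt) = 0.995261
Stock lattice S(k, i) with i counting down-moves:
  k=0: S(0,0) = 10.0200
  k=1: S(1,0) = 10.9847; S(1,1) = 9.1400
  k=2: S(2,0) = 12.0424; S(2,1) = 10.0200; S(2,2) = 8.3373
  k=3: S(3,0) = 13.2018; S(3,1) = 10.9847; S(3,2) = 9.1400; S(3,3) = 7.6050
  k=4: S(4,0) = 14.4729; S(4,1) = 12.0424; S(4,2) = 10.0200; S(4,3) = 8.3373; S(4,4) = 6.9371
Terminal payoffs V(N, i) = max(K - S_T, 0):
  V(4,0) = 0.000000; V(4,1) = 0.000000; V(4,2) = 0.160000; V(4,3) = 1.842734; V(4,4) = 3.242874
Backward induction: V(k, i) = exp(-r*dt) * [p * V(k+1, i) + (1-p) * V(k+1, i+1)].
  V(3,0) = exp(-r*dt) * [p*0.000000 + (1-p)*0.000000] = 0.000000
  V(3,1) = exp(-r*dt) * [p*0.000000 + (1-p)*0.160000] = 0.079160
  V(3,2) = exp(-r*dt) * [p*0.160000 + (1-p)*1.842734] = 0.991770
  V(3,3) = exp(-r*dt) * [p*1.842734 + (1-p)*3.242874] = 2.526718
  V(2,0) = exp(-r*dt) * [p*0.000000 + (1-p)*0.079160] = 0.039164
  V(2,1) = exp(-r*dt) * [p*0.079160 + (1-p)*0.991770] = 0.530296
  V(2,2) = exp(-r*dt) * [p*0.991770 + (1-p)*2.526718] = 1.746482
  V(1,0) = exp(-r*dt) * [p*0.039164 + (1-p)*0.530296] = 0.281965
  V(1,1) = exp(-r*dt) * [p*0.530296 + (1-p)*1.746482] = 1.129488
  V(0,0) = exp(-r*dt) * [p*0.281965 + (1-p)*1.129488] = 0.699939

Answer: Price = V(0,0) = 0.6999


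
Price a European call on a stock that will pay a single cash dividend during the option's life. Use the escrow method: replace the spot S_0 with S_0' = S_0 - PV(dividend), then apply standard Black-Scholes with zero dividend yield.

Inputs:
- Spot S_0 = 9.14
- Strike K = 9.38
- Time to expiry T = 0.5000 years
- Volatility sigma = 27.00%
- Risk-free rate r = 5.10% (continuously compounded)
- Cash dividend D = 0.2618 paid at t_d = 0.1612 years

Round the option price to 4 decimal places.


PV(D) = D * exp(-r * t_d) = 0.2618 * 0.99181250 = 0.25965651
S_0' = S_0 - PV(D) = 9.1400 - 0.25965651 = 8.88034349
d1 = (ln(S_0'/K) + (r + sigma^2/2)*T) / (sigma*sqrt(T)) = -0.05769219
d2 = d1 - sigma*sqrt(T) = -0.24861102
exp(-rT) = 0.97482238
N(d1) = 0.47699691; N(d2) = 0.40183084
C = S_0' * N(d1) - K * exp(-rT) * N(d2) = 8.88034349 * 0.47699691 - 9.3800 * 0.97482238 * 0.40183084 = 0.5616

Answer: Price = 0.5616


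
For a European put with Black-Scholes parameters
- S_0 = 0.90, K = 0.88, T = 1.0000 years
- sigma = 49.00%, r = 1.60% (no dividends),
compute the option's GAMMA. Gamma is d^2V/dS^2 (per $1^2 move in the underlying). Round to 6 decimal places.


Answer: Gamma = 0.858508

Derivation:
d1 = 0.3235160324; d2 = -0.1664839676
phi(d1) = 0.3786019670; exp(-qT) = 1.0000000000; exp(-rT) = 0.9841273201
Gamma = exp(-qT) * phi(d1) / (S * sigma * sqrt(T)) = 1.0000000000 * 0.3786019670 / (0.9000 * 0.4900 * 1.0000000000) = 0.858508


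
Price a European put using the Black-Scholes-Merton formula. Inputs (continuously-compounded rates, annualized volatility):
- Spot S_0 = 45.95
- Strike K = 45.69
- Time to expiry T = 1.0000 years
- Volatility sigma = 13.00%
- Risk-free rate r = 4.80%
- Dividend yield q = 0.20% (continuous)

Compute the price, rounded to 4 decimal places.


d1 = (ln(S/K) + (r - q + 0.5*sigma^2) * T) / (sigma * sqrt(T)) = 0.46249533
d2 = d1 - sigma * sqrt(T) = 0.33249533
exp(-rT) = 0.95313379; exp(-qT) = 0.99800200
P = K * exp(-rT) * N(-d2) - S_0 * exp(-qT) * N(-d1)
N(-d1) = 0.32186307; N(-d2) = 0.36975763
P = 45.6900 * 0.95313379 * 0.36975763 - 45.9500 * 0.99800200 * 0.32186307 = 1.3424

Answer: Price = 1.3424


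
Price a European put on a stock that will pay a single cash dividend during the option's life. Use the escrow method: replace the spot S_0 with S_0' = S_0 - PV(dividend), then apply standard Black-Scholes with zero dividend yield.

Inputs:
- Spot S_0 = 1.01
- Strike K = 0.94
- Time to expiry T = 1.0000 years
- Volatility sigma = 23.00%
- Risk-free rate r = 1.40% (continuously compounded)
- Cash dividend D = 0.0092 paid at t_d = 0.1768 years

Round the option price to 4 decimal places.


Answer: Price = 0.0561

Derivation:
PV(D) = D * exp(-r * t_d) = 0.0092 * 0.99752786 = 0.00917726
S_0' = S_0 - PV(D) = 1.0100 - 0.00917726 = 1.00082274
d1 = (ln(S_0'/K) + (r + sigma^2/2)*T) / (sigma*sqrt(T)) = 0.44846874
d2 = d1 - sigma*sqrt(T) = 0.21846874
exp(-rT) = 0.98609754
N(-d1) = 0.32690747; N(-d2) = 0.41353196
P = K * exp(-rT) * N(-d2) - S_0' * N(-d1) = 0.9400 * 0.98609754 * 0.41353196 - 1.00082274 * 0.32690747 = 0.0561


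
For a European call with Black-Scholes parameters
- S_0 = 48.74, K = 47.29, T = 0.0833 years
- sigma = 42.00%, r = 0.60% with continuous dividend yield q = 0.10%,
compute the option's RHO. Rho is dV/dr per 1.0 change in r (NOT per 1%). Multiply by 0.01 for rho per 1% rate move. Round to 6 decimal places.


d1 = 0.3131906376; d2 = 0.1919713322
phi(d1) = 0.3798485262; exp(-qT) = 0.9999167035; exp(-rT) = 0.9995003249
N(d2) = 0.5761176693
Rho = K*T*exp(-rT)*N(d2) = 47.2900 * 0.0833 * 0.9995003249 * 0.5761176693 = 2.268342

Answer: Rho = 2.268342


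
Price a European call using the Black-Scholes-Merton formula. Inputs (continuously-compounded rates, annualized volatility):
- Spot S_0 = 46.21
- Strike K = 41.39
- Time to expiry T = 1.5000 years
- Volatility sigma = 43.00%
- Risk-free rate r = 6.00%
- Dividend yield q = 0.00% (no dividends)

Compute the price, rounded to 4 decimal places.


Answer: Price = 13.5244

Derivation:
d1 = (ln(S/K) + (r - q + 0.5*sigma^2) * T) / (sigma * sqrt(T)) = 0.64338396
d2 = d1 - sigma * sqrt(T) = 0.11674367
exp(-rT) = 0.91393119; exp(-qT) = 1.00000000
C = S_0 * exp(-qT) * N(d1) - K * exp(-rT) * N(d2)
N(d1) = 0.74001251; N(d2) = 0.54646841
C = 46.2100 * 1.00000000 * 0.74001251 - 41.3900 * 0.91393119 * 0.54646841 = 13.5244


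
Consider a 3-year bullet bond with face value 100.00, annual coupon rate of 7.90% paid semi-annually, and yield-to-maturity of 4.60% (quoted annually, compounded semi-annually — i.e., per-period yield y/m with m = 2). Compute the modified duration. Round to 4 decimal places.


Answer: Modified duration = 2.6808

Derivation:
Coupon per period c = face * coupon_rate / m = 3.950000
Periods per year m = 2; per-period yield y/m = 0.023000
Number of cashflows N = 6
Cashflows (t years, CF_t, discount factor 1/(1+y/m)^(m*t), PV):
  t = 0.5000: CF_t = 3.950000, DF = 0.977517, PV = 3.861193
  t = 1.0000: CF_t = 3.950000, DF = 0.955540, PV = 3.774382
  t = 1.5000: CF_t = 3.950000, DF = 0.934056, PV = 3.689523
  t = 2.0000: CF_t = 3.950000, DF = 0.913056, PV = 3.606572
  t = 2.5000: CF_t = 3.950000, DF = 0.892528, PV = 3.525485
  t = 3.0000: CF_t = 103.950000, DF = 0.872461, PV = 90.692358
Price P = sum_t PV_t = 109.149512
First compute Macaulay numerator sum_t t * PV_t:
  t * PV_t at t = 0.5000: 1.930596
  t * PV_t at t = 1.0000: 3.774382
  t * PV_t at t = 1.5000: 5.534284
  t * PV_t at t = 2.0000: 7.213143
  t * PV_t at t = 2.5000: 8.813714
  t * PV_t at t = 3.0000: 272.077073
Macaulay duration D = 299.343192 / 109.149512 = 2.742506
Modified duration = D / (1 + y/m) = 2.742506 / (1 + 0.023000) = 2.680847


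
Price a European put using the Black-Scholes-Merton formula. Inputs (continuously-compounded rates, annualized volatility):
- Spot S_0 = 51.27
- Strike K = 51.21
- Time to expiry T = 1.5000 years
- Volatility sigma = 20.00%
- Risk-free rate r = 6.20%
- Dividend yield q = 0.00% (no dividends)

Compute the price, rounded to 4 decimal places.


Answer: Price = 2.8156

Derivation:
d1 = (ln(S/K) + (r - q + 0.5*sigma^2) * T) / (sigma * sqrt(T)) = 0.50692582
d2 = d1 - sigma * sqrt(T) = 0.26197685
exp(-rT) = 0.91119350; exp(-qT) = 1.00000000
P = K * exp(-rT) * N(-d2) - S_0 * exp(-qT) * N(-d1)
N(-d1) = 0.30610343; N(-d2) = 0.39666965
P = 51.2100 * 0.91119350 * 0.39666965 - 51.2700 * 1.00000000 * 0.30610343 = 2.8156


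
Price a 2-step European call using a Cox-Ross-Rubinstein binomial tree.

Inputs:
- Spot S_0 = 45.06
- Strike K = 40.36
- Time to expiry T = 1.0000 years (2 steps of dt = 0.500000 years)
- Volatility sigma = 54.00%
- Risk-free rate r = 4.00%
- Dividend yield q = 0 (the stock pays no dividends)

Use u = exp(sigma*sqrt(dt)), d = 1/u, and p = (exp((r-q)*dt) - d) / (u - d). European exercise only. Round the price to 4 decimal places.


dt = T/N = 0.500000
u = exp(sigma*sqrt(dt)) = 1.464974; d = 1/u = 0.682606
p = (exp((r-q)*dt) - d) / (u - d) = 0.431505
Discount per step: exp(-r*dt) = 0.980199
Stock lattice S(k, i) with i counting down-moves:
  k=0: S(0,0) = 45.0600
  k=1: S(1,0) = 66.0117; S(1,1) = 30.7582
  k=2: S(2,0) = 96.7055; S(2,1) = 45.0600; S(2,2) = 20.9957
Terminal payoffs V(N, i) = max(S_T - K, 0):
  V(2,0) = 56.345498; V(2,1) = 4.700000; V(2,2) = 0.000000
Backward induction: V(k, i) = exp(-r*dt) * [p * V(k+1, i) + (1-p) * V(k+1, i+1)].
  V(1,0) = exp(-r*dt) * [p*56.345498 + (1-p)*4.700000] = 26.450921
  V(1,1) = exp(-r*dt) * [p*4.700000 + (1-p)*0.000000] = 1.987913
  V(0,0) = exp(-r*dt) * [p*26.450921 + (1-p)*1.987913] = 12.295427

Answer: Price = V(0,0) = 12.2954


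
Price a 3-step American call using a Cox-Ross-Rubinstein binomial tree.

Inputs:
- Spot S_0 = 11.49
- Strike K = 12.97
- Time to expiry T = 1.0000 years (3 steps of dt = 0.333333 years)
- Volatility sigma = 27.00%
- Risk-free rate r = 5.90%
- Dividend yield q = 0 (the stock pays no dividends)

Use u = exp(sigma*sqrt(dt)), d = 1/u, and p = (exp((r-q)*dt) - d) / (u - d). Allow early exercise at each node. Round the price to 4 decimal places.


Answer: Price = V(0,0) = 0.9003

Derivation:
dt = T/N = 0.333333
u = exp(sigma*sqrt(dt)) = 1.168691; d = 1/u = 0.855658
p = (exp((r-q)*dt) - d) / (u - d) = 0.524556
Discount per step: exp(-r*dt) = 0.980525
Stock lattice S(k, i) with i counting down-moves:
  k=0: S(0,0) = 11.4900
  k=1: S(1,0) = 13.4283; S(1,1) = 9.8315
  k=2: S(2,0) = 15.6935; S(2,1) = 11.4900; S(2,2) = 8.4124
  k=3: S(3,0) = 18.3408; S(3,1) = 13.4283; S(3,2) = 9.8315; S(3,3) = 7.1981
Terminal payoffs V(N, i) = max(S_T - K, 0):
  V(3,0) = 5.370850; V(3,1) = 0.458263; V(3,2) = 0.000000; V(3,3) = 0.000000
Backward induction: V(k, i) = exp(-r*dt) * [p * V(k+1, i) + (1-p) * V(k+1, i+1)]; then take max(V_cont, immediate exercise) for American.
  V(2,0) = exp(-r*dt) * [p*5.370850 + (1-p)*0.458263] = 2.976079; exercise = 2.723494; V(2,0) = max -> 2.976079
  V(2,1) = exp(-r*dt) * [p*0.458263 + (1-p)*0.000000] = 0.235703; exercise = 0.000000; V(2,1) = max -> 0.235703
  V(2,2) = exp(-r*dt) * [p*0.000000 + (1-p)*0.000000] = 0.000000; exercise = 0.000000; V(2,2) = max -> 0.000000
  V(1,0) = exp(-r*dt) * [p*2.976079 + (1-p)*0.235703] = 1.640598; exercise = 0.458263; V(1,0) = max -> 1.640598
  V(1,1) = exp(-r*dt) * [p*0.235703 + (1-p)*0.000000] = 0.121232; exercise = 0.000000; V(1,1) = max -> 0.121232
  V(0,0) = exp(-r*dt) * [p*1.640598 + (1-p)*0.121232] = 0.900342; exercise = 0.000000; V(0,0) = max -> 0.900342


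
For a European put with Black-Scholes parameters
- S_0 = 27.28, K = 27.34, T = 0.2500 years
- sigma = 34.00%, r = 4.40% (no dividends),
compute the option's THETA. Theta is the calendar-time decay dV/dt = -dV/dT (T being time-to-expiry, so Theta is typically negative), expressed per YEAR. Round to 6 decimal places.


d1 = 0.1367823628; d2 = -0.0332176372
phi(d1) = 0.3952276936; exp(-qT) = 1.0000000000; exp(-rT) = 0.9890602788
Theta = -S*exp(-qT)*phi(d1)*sigma/(2*sqrt(T)) + r*K*exp(-rT)*N(-d2) - q*S*exp(-qT)*N(-d1)
N(-d1) = 0.4456014125; N(-d2) = 0.5132494833; sqrt(T) = 0.5000000000
Term 1 = -27.2800 * 1.0000000000 * 0.3952276936 * 0.3400 / (2 * 0.5000000000) = -3.6658159037
Term 2 = 0.0440 * 27.3400 * 0.9890602788 * 0.5132494833 = 0.6106642111
Term 3 = 0 (no dividend yield, q = 0)
Theta = -3.6658159037 + (0.6106642111) + (0.0000000000) = -3.055152

Answer: Theta = -3.055152


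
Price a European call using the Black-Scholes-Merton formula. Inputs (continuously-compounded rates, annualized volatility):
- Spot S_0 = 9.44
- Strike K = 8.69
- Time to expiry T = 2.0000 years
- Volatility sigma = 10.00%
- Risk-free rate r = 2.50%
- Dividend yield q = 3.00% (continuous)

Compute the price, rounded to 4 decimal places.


Answer: Price = 0.8581

Derivation:
d1 = (ln(S/K) + (r - q + 0.5*sigma^2) * T) / (sigma * sqrt(T)) = 0.58536450
d2 = d1 - sigma * sqrt(T) = 0.44394314
exp(-rT) = 0.95122942; exp(-qT) = 0.94176453
C = S_0 * exp(-qT) * N(d1) - K * exp(-rT) * N(d2)
N(d1) = 0.72084867; N(d2) = 0.67145815
C = 9.4400 * 0.94176453 * 0.72084867 - 8.6900 * 0.95122942 * 0.67145815 = 0.8581


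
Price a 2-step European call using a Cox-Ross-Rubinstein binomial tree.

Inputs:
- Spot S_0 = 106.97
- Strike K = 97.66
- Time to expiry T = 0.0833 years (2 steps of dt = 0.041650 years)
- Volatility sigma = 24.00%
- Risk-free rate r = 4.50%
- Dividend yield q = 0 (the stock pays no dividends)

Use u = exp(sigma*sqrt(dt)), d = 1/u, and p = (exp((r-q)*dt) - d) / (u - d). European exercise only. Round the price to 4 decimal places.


dt = T/N = 0.041650
u = exp(sigma*sqrt(dt)) = 1.050199; d = 1/u = 0.952200
p = (exp((r-q)*dt) - d) / (u - d) = 0.506901
Discount per step: exp(-r*dt) = 0.998128
Stock lattice S(k, i) with i counting down-moves:
  k=0: S(0,0) = 106.9700
  k=1: S(1,0) = 112.3398; S(1,1) = 101.8569
  k=2: S(2,0) = 117.9792; S(2,1) = 106.9700; S(2,2) = 96.9881
Terminal payoffs V(N, i) = max(S_T - K, 0):
  V(2,0) = 20.319209; V(2,1) = 9.310000; V(2,2) = 0.000000
Backward induction: V(k, i) = exp(-r*dt) * [p * V(k+1, i) + (1-p) * V(k+1, i+1)].
  V(1,0) = exp(-r*dt) * [p*20.319209 + (1-p)*9.310000] = 14.862691
  V(1,1) = exp(-r*dt) * [p*9.310000 + (1-p)*0.000000] = 4.710407
  V(0,0) = exp(-r*dt) * [p*14.862691 + (1-p)*4.710407] = 9.838149

Answer: Price = V(0,0) = 9.8381


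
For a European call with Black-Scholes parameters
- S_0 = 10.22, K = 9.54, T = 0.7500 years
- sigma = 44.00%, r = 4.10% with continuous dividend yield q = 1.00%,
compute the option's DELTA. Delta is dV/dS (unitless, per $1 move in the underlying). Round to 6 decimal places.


d1 = 0.4322335397; d2 = 0.0511823620
phi(d1) = 0.3633635431; exp(-qT) = 0.9925280548; exp(-rT) = 0.9697179723
N(d1) = 0.6672141575
Delta = exp(-qT) * N(d1) = 0.9925280548 * 0.6672141575 = 0.662229

Answer: Delta = 0.662229


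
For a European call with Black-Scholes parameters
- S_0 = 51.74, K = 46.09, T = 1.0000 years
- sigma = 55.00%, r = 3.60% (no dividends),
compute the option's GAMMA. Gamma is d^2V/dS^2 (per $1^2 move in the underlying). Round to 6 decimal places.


d1 = 0.5507003091; d2 = 0.0007003091
phi(d1) = 0.3428117047; exp(-qT) = 1.0000000000; exp(-rT) = 0.9646402935
Gamma = exp(-qT) * phi(d1) / (S * sigma * sqrt(T)) = 1.0000000000 * 0.3428117047 / (51.7400 * 0.5500 * 1.0000000000) = 0.012047

Answer: Gamma = 0.012047


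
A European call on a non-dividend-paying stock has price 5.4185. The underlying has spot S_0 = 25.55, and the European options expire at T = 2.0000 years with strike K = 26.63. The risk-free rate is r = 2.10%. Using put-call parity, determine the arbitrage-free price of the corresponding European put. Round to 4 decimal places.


Answer: Put price = 5.4032

Derivation:
Put-call parity: C - P = S_0 * exp(-qT) - K * exp(-rT).
S_0 * exp(-qT) = 25.5500 * 1.00000000 = 25.55000000
K * exp(-rT) = 26.6300 * 0.95886978 = 25.53470226
P = C - S*exp(-qT) + K*exp(-rT)
P = 5.4185 - 25.55000000 + 25.53470226 = 5.4032


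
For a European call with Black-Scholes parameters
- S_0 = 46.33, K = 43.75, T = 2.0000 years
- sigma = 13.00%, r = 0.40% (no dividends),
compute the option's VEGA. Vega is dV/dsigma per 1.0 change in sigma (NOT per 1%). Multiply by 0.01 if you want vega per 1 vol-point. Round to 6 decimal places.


d1 = 0.4470986496; d2 = 0.2632508865
phi(d1) = 0.3609964572; exp(-qT) = 1.0000000000; exp(-rT) = 0.9920319148
Vega = S * exp(-qT) * phi(d1) * sqrt(T) = 46.3300 * 1.0000000000 * 0.3609964572 * 1.4142135624 = 23.652674

Answer: Vega = 23.652674


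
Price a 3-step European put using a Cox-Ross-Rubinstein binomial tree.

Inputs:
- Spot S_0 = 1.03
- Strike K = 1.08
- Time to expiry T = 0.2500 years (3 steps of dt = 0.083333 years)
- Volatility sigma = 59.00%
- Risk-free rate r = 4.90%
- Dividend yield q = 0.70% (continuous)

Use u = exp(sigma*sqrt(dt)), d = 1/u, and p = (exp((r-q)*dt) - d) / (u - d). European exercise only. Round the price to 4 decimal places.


dt = T/N = 0.083333
u = exp(sigma*sqrt(dt)) = 1.185682; d = 1/u = 0.843396
p = (exp((r-q)*dt) - d) / (u - d) = 0.467766
Discount per step: exp(-r*dt) = 0.995925
Stock lattice S(k, i) with i counting down-moves:
  k=0: S(0,0) = 1.0300
  k=1: S(1,0) = 1.2213; S(1,1) = 0.8687
  k=2: S(2,0) = 1.4480; S(2,1) = 1.0300; S(2,2) = 0.7327
  k=3: S(3,0) = 1.7169; S(3,1) = 1.2213; S(3,2) = 0.8687; S(3,3) = 0.6179
Terminal payoffs V(N, i) = max(K - S_T, 0):
  V(3,0) = 0.000000; V(3,1) = 0.000000; V(3,2) = 0.211302; V(3,3) = 0.462080
Backward induction: V(k, i) = exp(-r*dt) * [p * V(k+1, i) + (1-p) * V(k+1, i+1)].
  V(2,0) = exp(-r*dt) * [p*0.000000 + (1-p)*0.000000] = 0.000000
  V(2,1) = exp(-r*dt) * [p*0.000000 + (1-p)*0.211302] = 0.112004
  V(2,2) = exp(-r*dt) * [p*0.211302 + (1-p)*0.462080] = 0.343369
  V(1,0) = exp(-r*dt) * [p*0.000000 + (1-p)*0.112004] = 0.059369
  V(1,1) = exp(-r*dt) * [p*0.112004 + (1-p)*0.343369] = 0.234186
  V(0,0) = exp(-r*dt) * [p*0.059369 + (1-p)*0.234186] = 0.151792

Answer: Price = V(0,0) = 0.1518


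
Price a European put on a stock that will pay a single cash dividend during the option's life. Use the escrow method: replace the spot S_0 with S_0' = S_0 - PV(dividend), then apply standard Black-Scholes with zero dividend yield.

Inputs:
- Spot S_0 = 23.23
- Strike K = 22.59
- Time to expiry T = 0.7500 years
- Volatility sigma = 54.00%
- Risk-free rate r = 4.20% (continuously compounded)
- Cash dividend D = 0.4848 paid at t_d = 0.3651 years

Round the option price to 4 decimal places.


PV(D) = D * exp(-r * t_d) = 0.4848 * 0.98478277 = 0.47742269
S_0' = S_0 - PV(D) = 23.2300 - 0.47742269 = 22.75257731
d1 = (ln(S_0'/K) + (r + sigma^2/2)*T) / (sigma*sqrt(T)) = 0.31651859
d2 = d1 - sigma*sqrt(T) = -0.15113512
exp(-rT) = 0.96899096
N(-d1) = 0.37580446; N(-d2) = 0.56006544
P = K * exp(-rT) * N(-d2) - S_0' * N(-d1) = 22.5900 * 0.96899096 * 0.56006544 - 22.75257731 * 0.37580446 = 3.7090

Answer: Price = 3.7090


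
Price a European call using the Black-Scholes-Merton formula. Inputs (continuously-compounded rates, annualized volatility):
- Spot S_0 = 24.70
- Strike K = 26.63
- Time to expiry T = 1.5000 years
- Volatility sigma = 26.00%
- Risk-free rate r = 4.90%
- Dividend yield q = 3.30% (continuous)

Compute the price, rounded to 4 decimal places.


Answer: Price = 2.4730

Derivation:
d1 = (ln(S/K) + (r - q + 0.5*sigma^2) * T) / (sigma * sqrt(T)) = -0.00168059
d2 = d1 - sigma * sqrt(T) = -0.32011426
exp(-rT) = 0.92913615; exp(-qT) = 0.95170516
C = S_0 * exp(-qT) * N(d1) - K * exp(-rT) * N(d2)
N(d1) = 0.49932954; N(d2) = 0.37444086
C = 24.7000 * 0.95170516 * 0.49932954 - 26.6300 * 0.92913615 * 0.37444086 = 2.4730


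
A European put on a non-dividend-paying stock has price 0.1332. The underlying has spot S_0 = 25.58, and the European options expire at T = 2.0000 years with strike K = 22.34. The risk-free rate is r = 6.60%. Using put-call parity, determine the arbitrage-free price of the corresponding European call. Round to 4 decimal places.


Put-call parity: C - P = S_0 * exp(-qT) - K * exp(-rT).
S_0 * exp(-qT) = 25.5800 * 1.00000000 = 25.58000000
K * exp(-rT) = 22.3400 * 0.87634100 = 19.57745783
C = P + S*exp(-qT) - K*exp(-rT)
C = 0.1332 + 25.58000000 - 19.57745783 = 6.1357

Answer: Call price = 6.1357


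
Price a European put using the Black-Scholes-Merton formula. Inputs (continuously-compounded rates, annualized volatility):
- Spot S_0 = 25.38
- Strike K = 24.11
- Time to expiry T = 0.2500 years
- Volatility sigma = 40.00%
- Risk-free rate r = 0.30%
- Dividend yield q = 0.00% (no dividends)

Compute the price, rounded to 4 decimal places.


d1 = (ln(S/K) + (r - q + 0.5*sigma^2) * T) / (sigma * sqrt(T)) = 0.36042385
d2 = d1 - sigma * sqrt(T) = 0.16042385
exp(-rT) = 0.99925028; exp(-qT) = 1.00000000
P = K * exp(-rT) * N(-d2) - S_0 * exp(-qT) * N(-d1)
N(-d1) = 0.35926510; N(-d2) = 0.43627360
P = 24.1100 * 0.99925028 * 0.43627360 - 25.3800 * 1.00000000 * 0.35926510 = 1.3925

Answer: Price = 1.3925


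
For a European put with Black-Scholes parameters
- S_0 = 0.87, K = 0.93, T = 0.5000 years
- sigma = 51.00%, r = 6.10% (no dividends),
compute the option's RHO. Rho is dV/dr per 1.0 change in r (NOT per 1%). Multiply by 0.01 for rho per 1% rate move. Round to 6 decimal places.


d1 = 0.0799547142; d2 = -0.2806697442
phi(d1) = 0.3976691458; exp(-qT) = 1.0000000000; exp(-rT) = 0.9699604321
N(-d2) = 0.6105181415
Rho = -K*T*exp(-rT)*N(-d2) = -0.9300 * 0.5000 * 0.9699604321 * 0.6105181415 = -0.275363

Answer: Rho = -0.275363


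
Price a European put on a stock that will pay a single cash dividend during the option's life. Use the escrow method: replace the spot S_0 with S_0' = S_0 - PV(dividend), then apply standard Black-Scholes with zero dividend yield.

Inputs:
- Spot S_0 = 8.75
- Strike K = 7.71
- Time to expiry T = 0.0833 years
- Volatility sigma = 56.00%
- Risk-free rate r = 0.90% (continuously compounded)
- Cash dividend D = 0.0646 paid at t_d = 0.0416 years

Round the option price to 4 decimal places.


Answer: Price = 0.1756

Derivation:
PV(D) = D * exp(-r * t_d) = 0.0646 * 0.99962567 = 0.06457582
S_0' = S_0 - PV(D) = 8.7500 - 0.06457582 = 8.68542418
d1 = (ln(S_0'/K) + (r + sigma^2/2)*T) / (sigma*sqrt(T)) = 0.82251250
d2 = d1 - sigma*sqrt(T) = 0.66088676
exp(-rT) = 0.99925058
N(-d1) = 0.20539264; N(-d2) = 0.25434247
P = K * exp(-rT) * N(-d2) - S_0' * N(-d1) = 7.7100 * 0.99925058 * 0.25434247 - 8.68542418 * 0.20539264 = 0.1756


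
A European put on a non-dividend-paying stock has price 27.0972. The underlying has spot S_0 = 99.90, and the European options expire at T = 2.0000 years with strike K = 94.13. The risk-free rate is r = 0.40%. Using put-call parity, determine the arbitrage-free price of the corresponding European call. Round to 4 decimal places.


Answer: Call price = 33.6172

Derivation:
Put-call parity: C - P = S_0 * exp(-qT) - K * exp(-rT).
S_0 * exp(-qT) = 99.9000 * 1.00000000 = 99.90000000
K * exp(-rT) = 94.1300 * 0.99203191 = 93.37996414
C = P + S*exp(-qT) - K*exp(-rT)
C = 27.0972 + 99.90000000 - 93.37996414 = 33.6172


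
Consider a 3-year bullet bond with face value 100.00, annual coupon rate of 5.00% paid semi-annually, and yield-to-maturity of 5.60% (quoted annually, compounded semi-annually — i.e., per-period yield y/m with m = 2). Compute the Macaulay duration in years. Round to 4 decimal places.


Answer: Macaulay duration = 2.8212 years

Derivation:
Coupon per period c = face * coupon_rate / m = 2.500000
Periods per year m = 2; per-period yield y/m = 0.028000
Number of cashflows N = 6
Cashflows (t years, CF_t, discount factor 1/(1+y/m)^(m*t), PV):
  t = 0.5000: CF_t = 2.500000, DF = 0.972763, PV = 2.431907
  t = 1.0000: CF_t = 2.500000, DF = 0.946267, PV = 2.365668
  t = 1.5000: CF_t = 2.500000, DF = 0.920493, PV = 2.301233
  t = 2.0000: CF_t = 2.500000, DF = 0.895422, PV = 2.238554
  t = 2.5000: CF_t = 2.500000, DF = 0.871033, PV = 2.177582
  t = 3.0000: CF_t = 102.500000, DF = 0.847308, PV = 86.849071
Price P = sum_t PV_t = 98.364014
Macaulay numerator sum_t t * PV_t:
  t * PV_t at t = 0.5000: 1.215953
  t * PV_t at t = 1.0000: 2.365668
  t * PV_t at t = 1.5000: 3.451850
  t * PV_t at t = 2.0000: 4.477108
  t * PV_t at t = 2.5000: 5.443954
  t * PV_t at t = 3.0000: 260.547213
Macaulay duration D = (sum_t t * PV_t) / P = 277.501746 / 98.364014 = 2.821171


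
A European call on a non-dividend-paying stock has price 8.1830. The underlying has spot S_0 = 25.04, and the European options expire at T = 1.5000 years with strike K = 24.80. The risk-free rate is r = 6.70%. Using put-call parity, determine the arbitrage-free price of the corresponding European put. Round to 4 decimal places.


Answer: Put price = 5.5718

Derivation:
Put-call parity: C - P = S_0 * exp(-qT) - K * exp(-rT).
S_0 * exp(-qT) = 25.0400 * 1.00000000 = 25.04000000
K * exp(-rT) = 24.8000 * 0.90438511 = 22.42875079
P = C - S*exp(-qT) + K*exp(-rT)
P = 8.1830 - 25.04000000 + 22.42875079 = 5.5718


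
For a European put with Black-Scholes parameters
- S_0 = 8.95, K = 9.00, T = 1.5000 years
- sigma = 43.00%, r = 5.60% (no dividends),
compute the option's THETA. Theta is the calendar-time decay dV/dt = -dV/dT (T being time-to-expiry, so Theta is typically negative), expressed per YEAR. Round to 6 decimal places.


d1 = 0.4122433417; d2 = -0.1143969530
phi(d1) = 0.3664435407; exp(-qT) = 1.0000000000; exp(-rT) = 0.9194312561
Theta = -S*exp(-qT)*phi(d1)*sigma/(2*sqrt(T)) + r*K*exp(-rT)*N(-d2) - q*S*exp(-qT)*N(-d1)
N(-d1) = 0.3400805362; N(-d2) = 0.5455384354; sqrt(T) = 1.2247448714
Term 1 = -8.9500 * 1.0000000000 * 0.3664435407 * 0.4300 / (2 * 1.2247448714) = -0.5757354039
Term 2 = 0.0560 * 9.0000 * 0.9194312561 * 0.5455384354 = 0.2527988848
Term 3 = 0 (no dividend yield, q = 0)
Theta = -0.5757354039 + (0.2527988848) + (0.0000000000) = -0.322937

Answer: Theta = -0.322937


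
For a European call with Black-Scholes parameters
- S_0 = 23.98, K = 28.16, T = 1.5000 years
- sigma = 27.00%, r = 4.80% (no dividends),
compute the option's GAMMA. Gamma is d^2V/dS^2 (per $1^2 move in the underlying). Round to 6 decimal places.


Answer: Gamma = 0.050044

Derivation:
d1 = -0.1028404107; d2 = -0.4335215259
phi(d1) = 0.3968382118; exp(-qT) = 1.0000000000; exp(-rT) = 0.9305308958
Gamma = exp(-qT) * phi(d1) / (S * sigma * sqrt(T)) = 1.0000000000 * 0.3968382118 / (23.9800 * 0.2700 * 1.2247448714) = 0.050044


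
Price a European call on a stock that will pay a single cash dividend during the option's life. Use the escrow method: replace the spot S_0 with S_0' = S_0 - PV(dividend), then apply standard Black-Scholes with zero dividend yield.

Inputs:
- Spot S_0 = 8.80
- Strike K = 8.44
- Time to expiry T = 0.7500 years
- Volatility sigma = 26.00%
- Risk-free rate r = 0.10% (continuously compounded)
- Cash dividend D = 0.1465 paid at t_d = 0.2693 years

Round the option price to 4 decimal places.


Answer: Price = 0.8808

Derivation:
PV(D) = D * exp(-r * t_d) = 0.1465 * 0.99973074 = 0.14646055
S_0' = S_0 - PV(D) = 8.8000 - 0.14646055 = 8.65353945
d1 = (ln(S_0'/K) + (r + sigma^2/2)*T) / (sigma*sqrt(T)) = 0.22688139
d2 = d1 - sigma*sqrt(T) = 0.00171479
exp(-rT) = 0.99925028
N(d1) = 0.58974201; N(d2) = 0.50068410
C = S_0' * N(d1) - K * exp(-rT) * N(d2) = 8.65353945 * 0.58974201 - 8.4400 * 0.99925028 * 0.50068410 = 0.8808


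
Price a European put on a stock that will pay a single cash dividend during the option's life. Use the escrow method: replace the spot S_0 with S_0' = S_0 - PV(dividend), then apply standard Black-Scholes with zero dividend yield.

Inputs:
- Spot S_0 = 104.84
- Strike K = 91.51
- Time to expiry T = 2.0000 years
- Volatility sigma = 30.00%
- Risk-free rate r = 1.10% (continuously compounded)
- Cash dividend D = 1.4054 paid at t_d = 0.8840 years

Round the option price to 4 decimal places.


Answer: Price = 10.1609

Derivation:
PV(D) = D * exp(-r * t_d) = 1.4054 * 0.99032313 = 1.39180012
S_0' = S_0 - PV(D) = 104.8400 - 1.39180012 = 103.44819988
d1 = (ln(S_0'/K) + (r + sigma^2/2)*T) / (sigma*sqrt(T)) = 0.55301112
d2 = d1 - sigma*sqrt(T) = 0.12874705
exp(-rT) = 0.97824024
N(-d1) = 0.29012790; N(-d2) = 0.44877890
P = K * exp(-rT) * N(-d2) - S_0' * N(-d1) = 91.5100 * 0.97824024 * 0.44877890 - 103.44819988 * 0.29012790 = 10.1609


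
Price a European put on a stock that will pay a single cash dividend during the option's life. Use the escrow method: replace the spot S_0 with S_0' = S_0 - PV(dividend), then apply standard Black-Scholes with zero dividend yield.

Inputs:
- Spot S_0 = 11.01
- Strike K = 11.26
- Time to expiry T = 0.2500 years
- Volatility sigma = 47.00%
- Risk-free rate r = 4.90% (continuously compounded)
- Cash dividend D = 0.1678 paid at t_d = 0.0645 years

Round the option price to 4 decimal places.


Answer: Price = 1.1734

Derivation:
PV(D) = D * exp(-r * t_d) = 0.1678 * 0.99684449 = 0.16727051
S_0' = S_0 - PV(D) = 11.0100 - 0.16727051 = 10.84272949
d1 = (ln(S_0'/K) + (r + sigma^2/2)*T) / (sigma*sqrt(T)) = 0.00893889
d2 = d1 - sigma*sqrt(T) = -0.22606111
exp(-rT) = 0.98782473
N(-d1) = 0.49643394; N(-d2) = 0.58942305
P = K * exp(-rT) * N(-d2) - S_0' * N(-d1) = 11.2600 * 0.98782473 * 0.58942305 - 10.84272949 * 0.49643394 = 1.1734


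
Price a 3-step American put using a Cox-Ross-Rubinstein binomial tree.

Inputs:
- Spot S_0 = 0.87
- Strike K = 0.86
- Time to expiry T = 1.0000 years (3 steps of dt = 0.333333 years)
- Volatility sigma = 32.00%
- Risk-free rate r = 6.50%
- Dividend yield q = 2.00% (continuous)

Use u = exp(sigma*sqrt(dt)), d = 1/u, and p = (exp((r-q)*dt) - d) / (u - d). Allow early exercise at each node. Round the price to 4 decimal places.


dt = T/N = 0.333333
u = exp(sigma*sqrt(dt)) = 1.202920; d = 1/u = 0.831310
p = (exp((r-q)*dt) - d) / (u - d) = 0.494612
Discount per step: exp(-r*dt) = 0.978566
Stock lattice S(k, i) with i counting down-moves:
  k=0: S(0,0) = 0.8700
  k=1: S(1,0) = 1.0465; S(1,1) = 0.7232
  k=2: S(2,0) = 1.2589; S(2,1) = 0.8700; S(2,2) = 0.6012
  k=3: S(3,0) = 1.5144; S(3,1) = 1.0465; S(3,2) = 0.7232; S(3,3) = 0.4998
Terminal payoffs V(N, i) = max(K - S_T, 0):
  V(3,0) = 0.000000; V(3,1) = 0.000000; V(3,2) = 0.136760; V(3,3) = 0.360186
Backward induction: V(k, i) = exp(-r*dt) * [p * V(k+1, i) + (1-p) * V(k+1, i+1)]; then take max(V_cont, immediate exercise) for American.
  V(2,0) = exp(-r*dt) * [p*0.000000 + (1-p)*0.000000] = 0.000000; exercise = 0.000000; V(2,0) = max -> 0.000000
  V(2,1) = exp(-r*dt) * [p*0.000000 + (1-p)*0.136760] = 0.067635; exercise = 0.000000; V(2,1) = max -> 0.067635
  V(2,2) = exp(-r*dt) * [p*0.136760 + (1-p)*0.360186] = 0.244325; exercise = 0.258763; V(2,2) = max -> 0.258763
  V(1,0) = exp(-r*dt) * [p*0.000000 + (1-p)*0.067635] = 0.033449; exercise = 0.000000; V(1,0) = max -> 0.033449
  V(1,1) = exp(-r*dt) * [p*0.067635 + (1-p)*0.258763] = 0.160709; exercise = 0.136760; V(1,1) = max -> 0.160709
  V(0,0) = exp(-r*dt) * [p*0.033449 + (1-p)*0.160709] = 0.095669; exercise = 0.000000; V(0,0) = max -> 0.095669

Answer: Price = V(0,0) = 0.0957
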